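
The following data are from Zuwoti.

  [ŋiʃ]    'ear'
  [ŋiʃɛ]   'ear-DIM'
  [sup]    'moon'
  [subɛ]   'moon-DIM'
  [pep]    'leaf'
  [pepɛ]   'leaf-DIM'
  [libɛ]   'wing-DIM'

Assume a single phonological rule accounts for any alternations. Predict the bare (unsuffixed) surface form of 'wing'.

The root 'moon' surfaces as [sup] and [subɛ], with a stem-final [p] ~ [b] alternation.
If /p/ were underlying and a rule turned it into [b] before the DIM suffix, 'leaf' would also alternate; but it has [p] in both [pep] and [pepɛ].
The alternation reflects word-final obstruent devoicing: voiced obstruents become voiceless word-finally. /b/ is underlying.
From [libɛ] the stem 'wing' is /lib/; word-finally this yields [lip].

[lip]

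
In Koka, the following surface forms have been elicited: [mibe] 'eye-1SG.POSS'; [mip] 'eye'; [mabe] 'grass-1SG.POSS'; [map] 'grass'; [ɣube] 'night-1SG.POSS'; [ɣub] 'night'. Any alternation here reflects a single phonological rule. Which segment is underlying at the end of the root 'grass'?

/p/

In [mabe] and [map] the final segment of 'grass' alternates: [b] ~ [p].
The stem 'night' ([ɣube], [ɣub]) shows [b] unchanged in both environments, so [b] cannot be basic with [p] derived in isolation.
The alternation reflects intervocalic voicing: voiceless stops become voiced between vowels. /p/ is underlying.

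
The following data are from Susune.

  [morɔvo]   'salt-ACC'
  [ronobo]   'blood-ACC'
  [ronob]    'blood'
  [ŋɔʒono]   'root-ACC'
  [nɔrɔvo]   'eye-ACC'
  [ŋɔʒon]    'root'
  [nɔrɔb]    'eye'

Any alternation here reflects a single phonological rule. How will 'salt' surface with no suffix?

The root 'eye' surfaces as [nɔrɔb] and [nɔrɔvo], with a stem-final [b] ~ [v] alternation.
The stem 'blood' ([ronob], [ronobo]) shows [b] unchanged in both environments, so [b] cannot be basic with [v] derived before the ACC suffix.
The alternation reflects word-final hardening: voiced fricatives become stops word-finally. /v/ is underlying.
From [morɔvo] the stem 'salt' is /morɔv/; word-finally this yields [morɔb].

[morɔb]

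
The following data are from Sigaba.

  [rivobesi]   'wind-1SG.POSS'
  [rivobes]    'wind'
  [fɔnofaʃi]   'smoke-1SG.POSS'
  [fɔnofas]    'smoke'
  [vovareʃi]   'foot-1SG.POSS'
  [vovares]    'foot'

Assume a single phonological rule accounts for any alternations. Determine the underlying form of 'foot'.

'foot' shows [ʃ] ~ [s] at the end of the stem ([vovareʃi] vs [vovares]).
The stem 'wind' ([rivobesi], [rivobes]) shows [s] unchanged in both environments, so [s] cannot be basic with [ʃ] derived before the 1SG.POSS suffix.
The underlying segment must be /ʃ/; palato-alveolar /ʃ/ becomes [s] when no front vowel follows, yielding [s] there.
Hence 'foot' is /vovareʃ/ underlyingly.

/vovareʃ/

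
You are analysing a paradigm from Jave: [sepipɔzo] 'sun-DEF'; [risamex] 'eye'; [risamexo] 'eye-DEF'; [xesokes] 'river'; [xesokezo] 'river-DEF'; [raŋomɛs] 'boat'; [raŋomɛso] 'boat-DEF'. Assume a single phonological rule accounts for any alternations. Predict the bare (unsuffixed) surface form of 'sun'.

The root 'river' surfaces as [xesokes] and [xesokezo], with a stem-final [s] ~ [z] alternation.
But 'boat' keeps [s] in both environments ([raŋomɛs], [raŋomɛso]), so there is no rule changing /s/ to [z] before the DEF suffix.
The alternation reflects word-final obstruent devoicing: voiced obstruents become voiceless word-finally. /z/ is underlying.
The one attested form of 'sun', [sepipɔzo], shows underlying /sepipɔz/. Applying the same rule word-finally gives [sepipɔs].

[sepipɔs]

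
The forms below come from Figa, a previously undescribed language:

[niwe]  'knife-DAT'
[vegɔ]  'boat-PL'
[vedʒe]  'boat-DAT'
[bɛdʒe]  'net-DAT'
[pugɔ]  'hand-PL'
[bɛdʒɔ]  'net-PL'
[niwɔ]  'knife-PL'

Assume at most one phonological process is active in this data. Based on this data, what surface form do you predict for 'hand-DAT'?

The stem for 'boat' ends in [g] in [vegɔ] but [dʒ] in [vedʒe].
Compare 'net', with invariant [dʒ] in [bɛdʒɔ] and [bɛdʒe]: an analysis with underlying /dʒ/ and a rule producing [g] before the PL suffix would wrongly predict alternation here too.
So /g/ is underlying, and a rule of palatalization before a front vowel — /g/ becomes palato-alveolar [dʒ] before a front vowel — gives [dʒ].
From [pugɔ] the stem 'hand' is /pug/; before a front vowel this yields [pudʒe].

[pudʒe]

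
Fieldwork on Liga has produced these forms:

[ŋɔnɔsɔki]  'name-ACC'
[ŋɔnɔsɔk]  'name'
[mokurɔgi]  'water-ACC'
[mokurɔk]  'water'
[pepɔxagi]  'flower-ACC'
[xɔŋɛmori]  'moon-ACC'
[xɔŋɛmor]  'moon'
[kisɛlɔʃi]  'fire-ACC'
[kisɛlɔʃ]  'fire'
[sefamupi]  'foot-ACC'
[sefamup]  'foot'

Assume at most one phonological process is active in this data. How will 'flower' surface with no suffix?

The stem for 'water' ends in [g] in [mokurɔgi] but [k] in [mokurɔk].
The stem 'name' ([ŋɔnɔsɔki], [ŋɔnɔsɔk]) shows [k] unchanged in both environments, so [k] cannot be basic with [g] derived before the ACC suffix.
The alternation reflects word-final obstruent devoicing: voiced obstruents become voiceless word-finally. /g/ is underlying.
The one attested form of 'flower', [pepɔxagi], shows underlying /pepɔxag/. Applying the same rule word-finally gives [pepɔxak].

[pepɔxak]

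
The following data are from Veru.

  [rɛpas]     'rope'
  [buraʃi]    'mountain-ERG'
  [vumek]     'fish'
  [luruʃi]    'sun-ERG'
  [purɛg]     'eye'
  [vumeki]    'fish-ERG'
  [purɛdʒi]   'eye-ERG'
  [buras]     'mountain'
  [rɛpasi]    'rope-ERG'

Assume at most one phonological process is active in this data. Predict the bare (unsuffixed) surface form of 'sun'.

The root 'mountain' surfaces as [buras] and [buraʃi], with a stem-final [s] ~ [ʃ] alternation.
But 'rope' keeps [s] in both environments ([rɛpas], [rɛpasi]), so there is no rule changing /s/ to [ʃ] before the ERG suffix.
The alternation reflects depalatalization: palato-alveolar /dʒ/ and /ʃ/ become [g] and [s] when no front vowel follows. /ʃ/ is underlying.
The one attested form of 'sun', [luruʃi], shows underlying /luruʃ/. Applying the same rule when no front vowel follows gives [lurus].

[lurus]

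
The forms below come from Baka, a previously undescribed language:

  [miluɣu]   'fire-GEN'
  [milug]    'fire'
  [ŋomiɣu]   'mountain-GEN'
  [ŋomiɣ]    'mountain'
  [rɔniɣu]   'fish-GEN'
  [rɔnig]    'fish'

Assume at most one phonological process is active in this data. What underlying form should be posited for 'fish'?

The stem for 'fish' ends in [ɣ] in [rɔniɣu] but [g] in [rɔnig].
The stem 'mountain' ([ŋomiɣu], [ŋomiɣ]) shows [ɣ] unchanged in both environments, so [ɣ] cannot be basic with [g] derived in isolation.
So /g/ is underlying, and a rule of intervocalic spirantization — voiced stops become fricatives between vowels — gives [ɣ].
Hence 'fish' is /rɔnig/ underlyingly.

/rɔnig/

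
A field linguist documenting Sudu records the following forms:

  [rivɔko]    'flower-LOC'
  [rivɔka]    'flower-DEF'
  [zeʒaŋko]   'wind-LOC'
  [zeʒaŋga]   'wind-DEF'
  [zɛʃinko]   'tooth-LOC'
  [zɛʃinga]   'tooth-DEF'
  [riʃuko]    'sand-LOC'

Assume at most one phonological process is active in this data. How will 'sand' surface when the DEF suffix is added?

The DEF suffix surfaces as [-ga] and [-ka], depending on the final segment of the stem.
By contrast the LOC suffix keeps its initial [k] throughout — that segment must be underlying.
So the underlying form is /-ga/, and voiced stops become voiceless after a vowel.
After 'sand', which ends in a vowel, the suffix surfaces as [-ka], giving [riʃuka].

[riʃuka]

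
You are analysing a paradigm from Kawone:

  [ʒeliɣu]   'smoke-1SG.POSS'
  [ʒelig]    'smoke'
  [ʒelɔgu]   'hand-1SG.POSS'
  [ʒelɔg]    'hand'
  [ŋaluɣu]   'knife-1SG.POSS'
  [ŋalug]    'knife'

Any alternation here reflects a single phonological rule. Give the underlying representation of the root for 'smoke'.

'smoke' shows [ɣ] ~ [g] at the end of the stem ([ʒeliɣu] vs [ʒelig]).
If /g/ were underlying and a rule turned it into [ɣ] before the 1SG.POSS suffix, 'hand' would also alternate; but it has [g] in both [ʒelɔgu] and [ʒelɔg].
The underlying segment must be /ɣ/; voiced fricatives become stops word-finally, yielding [g] there.
Hence 'smoke' is /ʒeliɣ/ underlyingly.

/ʒeliɣ/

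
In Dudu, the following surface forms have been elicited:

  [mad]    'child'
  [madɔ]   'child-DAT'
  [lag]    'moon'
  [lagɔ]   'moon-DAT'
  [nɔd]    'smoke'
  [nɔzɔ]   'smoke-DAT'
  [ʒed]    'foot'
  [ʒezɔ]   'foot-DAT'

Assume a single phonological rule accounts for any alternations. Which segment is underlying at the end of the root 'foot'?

In [ʒed] and [ʒezɔ] the final segment of 'foot' alternates: [d] ~ [z].
But 'child' keeps [d] in both environments ([mad], [madɔ]), so there is no rule changing /d/ to [z] before the DAT suffix.
So /z/ is underlying, and a rule of word-final hardening — voiced fricatives become stops word-finally — gives [d].

/z/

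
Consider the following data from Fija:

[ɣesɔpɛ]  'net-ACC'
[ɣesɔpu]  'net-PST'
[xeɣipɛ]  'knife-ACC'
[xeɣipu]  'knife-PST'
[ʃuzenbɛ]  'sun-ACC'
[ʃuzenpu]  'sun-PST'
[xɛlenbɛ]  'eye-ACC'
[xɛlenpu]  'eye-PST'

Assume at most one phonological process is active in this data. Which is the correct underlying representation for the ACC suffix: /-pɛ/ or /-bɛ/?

/-bɛ/

The ACC suffix surfaces as [-bɛ] and [-pɛ], depending on the final segment of the stem.
The PST suffix, which begins with [p], is invariant after every stem; so [p] is not altered by any rule here.
The ACC suffix is therefore /-bɛ/ underlyingly, with post-vocalic devoicing: voiced stops become voiceless after a vowel.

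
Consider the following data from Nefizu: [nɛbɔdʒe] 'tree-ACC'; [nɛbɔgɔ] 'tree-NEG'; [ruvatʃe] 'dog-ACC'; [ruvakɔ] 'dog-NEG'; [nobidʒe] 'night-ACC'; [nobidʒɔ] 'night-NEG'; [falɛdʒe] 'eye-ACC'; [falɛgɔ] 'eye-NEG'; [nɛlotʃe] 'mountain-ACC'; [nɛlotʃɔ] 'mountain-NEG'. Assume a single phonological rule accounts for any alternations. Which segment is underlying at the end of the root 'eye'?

/g/

'eye' shows [dʒ] ~ [g] at the end of the stem ([falɛdʒe] vs [falɛgɔ]).
But 'night' keeps [dʒ] in both environments ([nobidʒe], [nobidʒɔ]), so there is no rule changing /dʒ/ to [g] before the NEG suffix.
The underlying segment must be /g/; /k/ and /g/ become palato-alveolar [tʃ] and [dʒ] before a front vowel, yielding [dʒ] there.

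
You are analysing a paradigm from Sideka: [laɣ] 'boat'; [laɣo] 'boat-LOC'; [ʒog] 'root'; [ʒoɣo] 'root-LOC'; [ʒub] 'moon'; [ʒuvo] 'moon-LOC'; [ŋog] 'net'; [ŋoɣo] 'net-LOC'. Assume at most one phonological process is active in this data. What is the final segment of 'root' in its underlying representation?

/g/

The root 'root' surfaces as [ʒog] and [ʒoɣo], with a stem-final [g] ~ [ɣ] alternation.
But 'boat' keeps [ɣ] in both environments ([laɣ], [laɣo]), so there is no rule changing /ɣ/ to [g] in isolation.
The underlying segment must be /g/; voiced stops become fricatives between vowels, yielding [ɣ] there.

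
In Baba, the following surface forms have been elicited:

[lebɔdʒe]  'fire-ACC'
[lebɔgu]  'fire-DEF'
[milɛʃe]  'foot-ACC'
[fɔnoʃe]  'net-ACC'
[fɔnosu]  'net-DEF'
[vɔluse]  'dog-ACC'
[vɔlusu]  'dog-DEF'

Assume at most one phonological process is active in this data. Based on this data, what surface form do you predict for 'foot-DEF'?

'net' shows [ʃ] ~ [s] at the end of the stem ([fɔnoʃe] vs [fɔnosu]).
But 'dog' keeps [s] in both environments ([vɔluse], [vɔlusu]), so there is no rule changing /s/ to [ʃ] before the ACC suffix.
The underlying segment must be /ʃ/; palato-alveolar /dʒ/ and /ʃ/ become [g] and [s] when no front vowel follows, yielding [s] there.
The one attested form of 'foot', [milɛʃe], shows underlying /milɛʃ/. Applying the same rule when no front vowel follows gives [milɛsu].

[milɛsu]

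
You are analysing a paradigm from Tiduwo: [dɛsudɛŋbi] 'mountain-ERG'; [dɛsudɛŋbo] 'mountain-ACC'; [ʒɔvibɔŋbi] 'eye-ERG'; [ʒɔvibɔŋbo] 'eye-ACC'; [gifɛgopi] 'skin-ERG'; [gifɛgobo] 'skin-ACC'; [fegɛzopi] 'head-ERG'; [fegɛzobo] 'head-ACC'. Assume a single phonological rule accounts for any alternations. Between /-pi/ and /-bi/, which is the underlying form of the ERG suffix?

The ERG suffix surfaces as [-bi] and [-pi], depending on the final segment of the stem.
By contrast the ACC suffix keeps its initial [b] throughout — that segment must be underlying.
The ERG suffix is therefore /-pi/ underlyingly, with post-nasal voicing: voiceless stops become voiced after a nasal.

/-pi/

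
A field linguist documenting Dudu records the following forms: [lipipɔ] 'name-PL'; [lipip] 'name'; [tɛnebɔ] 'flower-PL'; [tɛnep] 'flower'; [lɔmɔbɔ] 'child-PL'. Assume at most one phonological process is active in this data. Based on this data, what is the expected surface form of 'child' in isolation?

[lɔmɔp]

The root 'flower' surfaces as [tɛnebɔ] and [tɛnep], with a stem-final [b] ~ [p] alternation.
But 'name' keeps [p] in both environments ([lipipɔ], [lipip]), so there is no rule changing /p/ to [b] before the PL suffix.
Therefore /b/ is basic and [p] is derived by word-final obstruent devoicing (voiced obstruents become voiceless word-finally).
From [lɔmɔbɔ] the stem 'child' is /lɔmɔb/; word-finally this yields [lɔmɔp].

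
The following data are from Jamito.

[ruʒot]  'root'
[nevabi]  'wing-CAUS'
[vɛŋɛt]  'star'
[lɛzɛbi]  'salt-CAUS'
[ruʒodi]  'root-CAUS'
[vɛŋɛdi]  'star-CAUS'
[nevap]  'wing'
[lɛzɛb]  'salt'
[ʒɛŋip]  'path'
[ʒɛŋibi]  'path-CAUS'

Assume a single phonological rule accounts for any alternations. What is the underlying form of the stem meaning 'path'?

The root 'path' surfaces as [ʒɛŋibi] and [ʒɛŋip], with a stem-final [b] ~ [p] alternation.
But 'salt' keeps [b] in both environments ([lɛzɛbi], [lɛzɛb]), so there is no rule changing /b/ to [p] in isolation.
The underlying segment must be /p/; voiceless stops become voiced between vowels, yielding [b] there.
The underlying form of 'path' is therefore /ʒɛŋip/.

/ʒɛŋip/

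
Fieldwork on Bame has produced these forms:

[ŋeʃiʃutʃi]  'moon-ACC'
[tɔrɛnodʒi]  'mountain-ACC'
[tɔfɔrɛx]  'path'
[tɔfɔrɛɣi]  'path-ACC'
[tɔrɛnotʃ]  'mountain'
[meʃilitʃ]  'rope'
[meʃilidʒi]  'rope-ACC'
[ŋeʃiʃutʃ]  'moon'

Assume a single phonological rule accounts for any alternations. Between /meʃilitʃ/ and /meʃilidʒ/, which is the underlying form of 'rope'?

The stem for 'rope' ends in [tʃ] in [meʃilitʃ] but [dʒ] in [meʃilidʒi].
If /tʃ/ were underlying and a rule turned it into [dʒ] before the ACC suffix, 'moon' would also alternate; but it has [tʃ] in both [ŋeʃiʃutʃ] and [ŋeʃiʃutʃi].
The underlying segment must be /dʒ/; voiced obstruents become voiceless word-finally, yielding [tʃ] there.

/meʃilidʒ/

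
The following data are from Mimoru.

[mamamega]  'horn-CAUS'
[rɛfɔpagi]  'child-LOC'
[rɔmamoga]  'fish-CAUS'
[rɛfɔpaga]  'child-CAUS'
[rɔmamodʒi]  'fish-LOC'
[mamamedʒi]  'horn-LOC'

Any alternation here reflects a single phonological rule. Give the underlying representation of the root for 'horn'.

The stem for 'horn' ends in [dʒ] in [mamamedʒi] but [g] in [mamamega].
The stem 'child' ([rɛfɔpagi], [rɛfɔpaga]) shows [g] unchanged in both environments, so [g] cannot be basic with [dʒ] derived before the LOC suffix.
Therefore /dʒ/ is basic and [g] is derived by depalatalization (palato-alveolar /dʒ/ becomes [g] when no front vowel follows).

/mamamedʒ/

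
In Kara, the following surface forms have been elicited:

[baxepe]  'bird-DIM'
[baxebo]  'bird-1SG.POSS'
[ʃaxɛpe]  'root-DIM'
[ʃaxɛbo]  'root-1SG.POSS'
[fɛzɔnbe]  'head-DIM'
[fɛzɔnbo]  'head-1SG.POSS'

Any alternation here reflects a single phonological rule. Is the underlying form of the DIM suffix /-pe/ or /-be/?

The DIM suffix surfaces as [-be] and [-pe], depending on the final segment of the stem.
By contrast the 1SG.POSS suffix keeps its initial [b] throughout — that segment must be underlying.
The DIM suffix is therefore /-pe/ underlyingly, with post-nasal voicing: voiceless stops become voiced after a nasal.

/-pe/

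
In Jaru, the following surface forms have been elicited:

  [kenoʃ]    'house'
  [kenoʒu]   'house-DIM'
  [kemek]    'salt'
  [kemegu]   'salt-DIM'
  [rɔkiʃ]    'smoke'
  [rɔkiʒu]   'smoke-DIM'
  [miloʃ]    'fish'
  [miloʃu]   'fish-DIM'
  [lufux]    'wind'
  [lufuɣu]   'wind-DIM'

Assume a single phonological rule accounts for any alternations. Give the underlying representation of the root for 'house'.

/kenoʒ/

'house' shows [ʃ] ~ [ʒ] at the end of the stem ([kenoʃ] vs [kenoʒu]).
Compare 'fish', with invariant [ʃ] in [miloʃ] and [miloʃu]: an analysis with underlying /ʃ/ and a rule producing [ʒ] before the DIM suffix would wrongly predict alternation here too.
The underlying segment must be /ʒ/; voiced obstruents become voiceless word-finally, yielding [ʃ] there.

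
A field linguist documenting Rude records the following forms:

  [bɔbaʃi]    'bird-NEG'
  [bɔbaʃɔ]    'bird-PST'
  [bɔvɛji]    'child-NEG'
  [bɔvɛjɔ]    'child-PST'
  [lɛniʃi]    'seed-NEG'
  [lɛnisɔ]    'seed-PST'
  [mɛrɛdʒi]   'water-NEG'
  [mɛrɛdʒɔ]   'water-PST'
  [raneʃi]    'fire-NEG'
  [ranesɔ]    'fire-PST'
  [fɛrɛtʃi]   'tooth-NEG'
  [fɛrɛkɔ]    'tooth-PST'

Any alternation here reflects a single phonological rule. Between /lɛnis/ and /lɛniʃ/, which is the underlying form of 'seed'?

/lɛnis/

The stem for 'seed' ends in [ʃ] in [lɛniʃi] but [s] in [lɛnisɔ].
If /ʃ/ were underlying and a rule turned it into [s] before the PST suffix, 'bird' would also alternate; but it has [ʃ] in both [bɔbaʃi] and [bɔbaʃɔ].
The alternation reflects palatalization before a front vowel: /k/ and /s/ become palato-alveolar [tʃ] and [ʃ] before a front vowel. /s/ is underlying.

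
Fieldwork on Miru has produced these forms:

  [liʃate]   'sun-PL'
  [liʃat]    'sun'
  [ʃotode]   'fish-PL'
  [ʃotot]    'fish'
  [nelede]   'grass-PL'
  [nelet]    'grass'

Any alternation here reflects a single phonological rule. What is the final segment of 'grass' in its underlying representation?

In [nelede] and [nelet] the final segment of 'grass' alternates: [d] ~ [t].
The stem 'sun' ([liʃate], [liʃat]) shows [t] unchanged in both environments, so [t] cannot be basic with [d] derived before the PL suffix.
The alternation reflects word-final obstruent devoicing: voiced obstruents become voiceless word-finally. /d/ is underlying.

/d/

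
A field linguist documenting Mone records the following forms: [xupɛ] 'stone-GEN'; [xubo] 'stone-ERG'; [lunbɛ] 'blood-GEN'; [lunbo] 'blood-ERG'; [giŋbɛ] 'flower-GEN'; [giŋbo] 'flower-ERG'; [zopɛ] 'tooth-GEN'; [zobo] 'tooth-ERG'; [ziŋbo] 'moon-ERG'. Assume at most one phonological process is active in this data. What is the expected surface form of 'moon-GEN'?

[ziŋbɛ]

The GEN suffix surfaces as [-bɛ] and [-pɛ], depending on the final segment of the stem.
The ERG suffix, which begins with [b], is invariant after every stem; so [b] is not altered by any rule here.
The GEN suffix is therefore /-pɛ/ underlyingly, with post-nasal voicing: voiceless stops become voiced after a nasal.
After 'moon', which ends in a nasal, the suffix surfaces as [-bɛ], giving [ziŋbɛ].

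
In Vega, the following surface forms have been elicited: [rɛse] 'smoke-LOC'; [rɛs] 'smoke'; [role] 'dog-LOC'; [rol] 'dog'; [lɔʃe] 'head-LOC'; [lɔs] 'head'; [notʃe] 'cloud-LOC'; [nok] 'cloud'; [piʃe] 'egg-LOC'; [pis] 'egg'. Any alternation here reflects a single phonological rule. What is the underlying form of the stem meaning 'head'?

In [lɔʃe] and [lɔs] the final segment of 'head' alternates: [ʃ] ~ [s].
The stem 'smoke' ([rɛse], [rɛs]) shows [s] unchanged in both environments, so [s] cannot be basic with [ʃ] derived before the LOC suffix.
So /ʃ/ is underlying, and a rule of depalatalization — palato-alveolar /tʃ/ and /ʃ/ become [k] and [s] when no front vowel follows — gives [s].
Hence 'head' is /lɔʃ/ underlyingly.

/lɔʃ/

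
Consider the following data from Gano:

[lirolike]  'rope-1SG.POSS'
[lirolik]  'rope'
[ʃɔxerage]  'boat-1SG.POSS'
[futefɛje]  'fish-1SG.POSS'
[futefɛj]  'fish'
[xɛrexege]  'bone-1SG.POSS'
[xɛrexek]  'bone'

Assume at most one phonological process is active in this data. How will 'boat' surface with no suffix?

'bone' shows [g] ~ [k] at the end of the stem ([xɛrexege] vs [xɛrexek]).
But 'rope' keeps [k] in both environments ([lirolike], [lirolik]), so there is no rule changing /k/ to [g] before the 1SG.POSS suffix.
Therefore /g/ is basic and [k] is derived by word-final obstruent devoicing (voiced obstruents become voiceless word-finally).
The one attested form of 'boat', [ʃɔxerage], shows underlying /ʃɔxerag/. Applying the same rule word-finally gives [ʃɔxerak].

[ʃɔxerak]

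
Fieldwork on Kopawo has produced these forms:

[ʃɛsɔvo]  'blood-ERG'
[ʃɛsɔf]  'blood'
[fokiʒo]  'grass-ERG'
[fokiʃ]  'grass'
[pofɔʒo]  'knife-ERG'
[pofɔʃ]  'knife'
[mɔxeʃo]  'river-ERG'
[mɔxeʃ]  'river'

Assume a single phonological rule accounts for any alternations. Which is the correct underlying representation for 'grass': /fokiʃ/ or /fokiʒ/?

'grass' shows [ʒ] ~ [ʃ] at the end of the stem ([fokiʒo] vs [fokiʃ]).
If /ʃ/ were underlying and a rule turned it into [ʒ] before the ERG suffix, 'river' would also alternate; but it has [ʃ] in both [mɔxeʃo] and [mɔxeʃ].
Therefore /ʒ/ is basic and [ʃ] is derived by word-final obstruent devoicing (voiced obstruents become voiceless word-finally).

/fokiʒ/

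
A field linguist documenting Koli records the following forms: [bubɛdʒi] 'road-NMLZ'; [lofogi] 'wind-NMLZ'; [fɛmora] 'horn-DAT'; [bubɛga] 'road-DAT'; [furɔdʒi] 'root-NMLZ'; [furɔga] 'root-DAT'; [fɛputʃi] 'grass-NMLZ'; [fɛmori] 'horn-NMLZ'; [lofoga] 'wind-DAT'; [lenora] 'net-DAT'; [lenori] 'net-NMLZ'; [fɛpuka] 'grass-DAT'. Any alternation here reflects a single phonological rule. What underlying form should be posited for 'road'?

/bubɛdʒ/

In [bubɛga] and [bubɛdʒi] the final segment of 'road' alternates: [g] ~ [dʒ].
The stem 'wind' ([lofoga], [lofogi]) shows [g] unchanged in both environments, so [g] cannot be basic with [dʒ] derived before the NMLZ suffix.
The alternation reflects depalatalization: palato-alveolar /tʃ/ and /dʒ/ become [k] and [g] when no front vowel follows. /dʒ/ is underlying.
Hence 'road' is /bubɛdʒ/ underlyingly.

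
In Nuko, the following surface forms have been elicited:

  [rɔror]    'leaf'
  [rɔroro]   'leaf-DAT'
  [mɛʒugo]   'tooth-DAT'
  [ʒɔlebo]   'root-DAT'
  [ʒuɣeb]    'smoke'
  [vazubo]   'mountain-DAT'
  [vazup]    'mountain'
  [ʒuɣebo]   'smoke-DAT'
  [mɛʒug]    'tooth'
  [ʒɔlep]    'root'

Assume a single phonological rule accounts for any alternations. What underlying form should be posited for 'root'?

'root' shows [p] ~ [b] at the end of the stem ([ʒɔlep] vs [ʒɔlebo]).
Compare 'smoke', with invariant [b] in [ʒuɣeb] and [ʒuɣebo]: an analysis with underlying /b/ and a rule producing [p] in isolation would wrongly predict alternation here too.
The underlying segment must be /p/; voiceless stops become voiced between vowels, yielding [b] there.

/ʒɔlep/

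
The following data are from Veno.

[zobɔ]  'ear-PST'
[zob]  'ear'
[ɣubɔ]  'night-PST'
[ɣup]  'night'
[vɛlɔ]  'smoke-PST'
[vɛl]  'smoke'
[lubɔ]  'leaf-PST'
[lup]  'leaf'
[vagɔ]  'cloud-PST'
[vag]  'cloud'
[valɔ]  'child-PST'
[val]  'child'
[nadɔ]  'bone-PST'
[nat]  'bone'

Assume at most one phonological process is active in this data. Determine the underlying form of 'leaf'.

In [lubɔ] and [lup] the final segment of 'leaf' alternates: [b] ~ [p].
But 'ear' keeps [b] in both environments ([zobɔ], [zob]), so there is no rule changing /b/ to [p] in isolation.
The underlying segment must be /p/; voiceless stops become voiced between vowels, yielding [b] there.

/lup/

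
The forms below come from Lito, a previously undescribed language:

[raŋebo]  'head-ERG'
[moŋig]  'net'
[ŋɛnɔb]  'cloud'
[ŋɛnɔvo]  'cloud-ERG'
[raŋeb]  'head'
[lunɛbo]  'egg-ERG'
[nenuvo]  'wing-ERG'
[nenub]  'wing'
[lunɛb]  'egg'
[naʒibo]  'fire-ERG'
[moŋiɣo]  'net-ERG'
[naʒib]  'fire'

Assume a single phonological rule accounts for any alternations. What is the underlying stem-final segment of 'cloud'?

/v/

The stem for 'cloud' ends in [v] in [ŋɛnɔvo] but [b] in [ŋɛnɔb].
If /b/ were underlying and a rule turned it into [v] before the ERG suffix, 'fire' would also alternate; but it has [b] in both [naʒibo] and [naʒib].
So /v/ is underlying, and a rule of word-final hardening — voiced fricatives become stops word-finally — gives [b].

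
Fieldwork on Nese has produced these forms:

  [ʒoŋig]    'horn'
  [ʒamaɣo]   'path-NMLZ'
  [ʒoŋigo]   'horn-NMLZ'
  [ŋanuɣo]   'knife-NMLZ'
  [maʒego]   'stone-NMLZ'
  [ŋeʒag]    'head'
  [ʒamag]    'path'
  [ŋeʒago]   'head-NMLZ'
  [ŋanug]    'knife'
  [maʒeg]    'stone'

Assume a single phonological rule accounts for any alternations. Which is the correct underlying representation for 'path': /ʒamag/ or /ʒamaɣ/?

/ʒamaɣ/

The root 'path' surfaces as [ʒamaɣo] and [ʒamag], with a stem-final [ɣ] ~ [g] alternation.
Compare 'stone', with invariant [g] in [maʒego] and [maʒeg]: an analysis with underlying /g/ and a rule producing [ɣ] before the NMLZ suffix would wrongly predict alternation here too.
Therefore /ɣ/ is basic and [g] is derived by word-final hardening (voiced fricatives become stops word-finally).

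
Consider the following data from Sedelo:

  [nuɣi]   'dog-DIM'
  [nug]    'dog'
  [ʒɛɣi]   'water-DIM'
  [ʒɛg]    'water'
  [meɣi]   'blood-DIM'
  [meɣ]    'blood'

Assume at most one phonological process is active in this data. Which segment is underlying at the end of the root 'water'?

/g/

The stem for 'water' ends in [ɣ] in [ʒɛɣi] but [g] in [ʒɛg].
But 'blood' keeps [ɣ] in both environments ([meɣi], [meɣ]), so there is no rule changing /ɣ/ to [g] in isolation.
So /g/ is underlying, and a rule of intervocalic spirantization — voiced stops become fricatives between vowels — gives [ɣ].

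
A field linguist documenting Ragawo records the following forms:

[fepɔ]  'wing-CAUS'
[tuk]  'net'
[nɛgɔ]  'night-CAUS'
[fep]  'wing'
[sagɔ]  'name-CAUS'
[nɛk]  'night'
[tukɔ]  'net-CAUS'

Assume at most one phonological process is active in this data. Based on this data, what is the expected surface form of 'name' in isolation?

The root 'night' surfaces as [nɛgɔ] and [nɛk], with a stem-final [g] ~ [k] alternation.
But 'net' keeps [k] in both environments ([tukɔ], [tuk]), so there is no rule changing /k/ to [g] before the CAUS suffix.
The underlying segment must be /g/; voiced obstruents become voiceless word-finally, yielding [k] there.
The one attested form of 'name', [sagɔ], shows underlying /sag/. Applying the same rule word-finally gives [sak].

[sak]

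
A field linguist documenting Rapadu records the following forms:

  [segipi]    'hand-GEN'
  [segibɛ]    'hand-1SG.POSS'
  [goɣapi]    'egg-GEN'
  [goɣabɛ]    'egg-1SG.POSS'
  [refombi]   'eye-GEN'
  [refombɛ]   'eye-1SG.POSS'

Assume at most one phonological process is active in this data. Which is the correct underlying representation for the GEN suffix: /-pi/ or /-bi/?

/-pi/

The GEN morpheme has two allomorphs, [-bi] and [-pi].
The 1SG.POSS suffix, which begins with [b], is invariant after every stem; so [b] is not altered by any rule here.
So the underlying form is /-pi/, and voiceless stops become voiced after a nasal.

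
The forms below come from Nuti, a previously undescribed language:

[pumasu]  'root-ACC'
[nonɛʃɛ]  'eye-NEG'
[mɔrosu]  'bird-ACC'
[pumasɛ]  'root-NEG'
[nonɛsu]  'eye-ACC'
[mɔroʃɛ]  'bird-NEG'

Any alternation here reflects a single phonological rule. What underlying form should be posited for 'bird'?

The stem for 'bird' ends in [ʃ] in [mɔroʃɛ] but [s] in [mɔrosu].
But 'root' keeps [s] in both environments ([pumasɛ], [pumasu]), so there is no rule changing /s/ to [ʃ] before the NEG suffix.
So /ʃ/ is underlying, and a rule of depalatalization — palato-alveolar /ʃ/ becomes [s] when no front vowel follows — gives [s].

/mɔroʃ/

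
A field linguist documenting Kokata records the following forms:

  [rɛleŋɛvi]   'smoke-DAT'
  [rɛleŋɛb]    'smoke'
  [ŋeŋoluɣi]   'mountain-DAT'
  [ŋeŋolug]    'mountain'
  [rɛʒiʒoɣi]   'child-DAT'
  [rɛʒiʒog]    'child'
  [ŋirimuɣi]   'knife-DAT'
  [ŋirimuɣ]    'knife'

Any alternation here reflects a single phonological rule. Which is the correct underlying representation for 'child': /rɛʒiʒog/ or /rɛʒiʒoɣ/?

In [rɛʒiʒoɣi] and [rɛʒiʒog] the final segment of 'child' alternates: [ɣ] ~ [g].
If /ɣ/ were underlying and a rule turned it into [g] in isolation, 'knife' would also alternate; but it has [ɣ] in both [ŋirimuɣi] and [ŋirimuɣ].
So /g/ is underlying, and a rule of intervocalic spirantization — voiced stops become fricatives between vowels — gives [ɣ].

/rɛʒiʒog/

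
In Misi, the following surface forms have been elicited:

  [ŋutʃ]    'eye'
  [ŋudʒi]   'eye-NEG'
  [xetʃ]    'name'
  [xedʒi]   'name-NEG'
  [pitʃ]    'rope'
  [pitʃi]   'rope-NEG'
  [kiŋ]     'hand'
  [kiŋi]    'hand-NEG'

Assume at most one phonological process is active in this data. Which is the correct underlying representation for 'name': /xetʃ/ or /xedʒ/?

The stem for 'name' ends in [tʃ] in [xetʃ] but [dʒ] in [xedʒi].
If /tʃ/ were underlying and a rule turned it into [dʒ] before the NEG suffix, 'rope' would also alternate; but it has [tʃ] in both [pitʃ] and [pitʃi].
So /dʒ/ is underlying, and a rule of word-final obstruent devoicing — voiced obstruents become voiceless word-finally — gives [tʃ].

/xedʒ/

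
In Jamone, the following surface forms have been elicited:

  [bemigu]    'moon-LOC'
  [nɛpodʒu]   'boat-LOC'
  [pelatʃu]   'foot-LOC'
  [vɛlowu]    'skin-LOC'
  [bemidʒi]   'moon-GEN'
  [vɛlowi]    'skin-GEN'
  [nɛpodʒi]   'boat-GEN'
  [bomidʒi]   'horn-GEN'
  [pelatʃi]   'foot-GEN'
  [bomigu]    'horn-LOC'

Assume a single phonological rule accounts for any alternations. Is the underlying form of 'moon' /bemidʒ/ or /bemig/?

/bemig/

The stem for 'moon' ends in [dʒ] in [bemidʒi] but [g] in [bemigu].
Compare 'boat', with invariant [dʒ] in [nɛpodʒi] and [nɛpodʒu]: an analysis with underlying /dʒ/ and a rule producing [g] before the LOC suffix would wrongly predict alternation here too.
The alternation reflects palatalization before a front vowel: /g/ becomes palato-alveolar [dʒ] before a front vowel. /g/ is underlying.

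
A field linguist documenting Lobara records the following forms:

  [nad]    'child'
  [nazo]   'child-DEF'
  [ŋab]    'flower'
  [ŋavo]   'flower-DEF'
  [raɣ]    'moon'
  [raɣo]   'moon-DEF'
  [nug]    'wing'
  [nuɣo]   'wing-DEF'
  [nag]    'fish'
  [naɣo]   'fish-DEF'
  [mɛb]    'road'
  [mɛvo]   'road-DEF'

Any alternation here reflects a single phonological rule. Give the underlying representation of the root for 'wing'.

/nug/

The stem for 'wing' ends in [g] in [nug] but [ɣ] in [nuɣo].
But 'moon' keeps [ɣ] in both environments ([raɣ], [raɣo]), so there is no rule changing /ɣ/ to [g] in isolation.
The alternation reflects intervocalic spirantization: voiced stops become fricatives between vowels. /g/ is underlying.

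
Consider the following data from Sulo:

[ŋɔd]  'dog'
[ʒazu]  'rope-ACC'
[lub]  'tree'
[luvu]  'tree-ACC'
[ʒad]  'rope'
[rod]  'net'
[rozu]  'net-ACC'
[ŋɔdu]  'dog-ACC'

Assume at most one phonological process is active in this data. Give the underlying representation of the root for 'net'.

/roz/

'net' shows [z] ~ [d] at the end of the stem ([rozu] vs [rod]).
Compare 'dog', with invariant [d] in [ŋɔdu] and [ŋɔd]: an analysis with underlying /d/ and a rule producing [z] before the ACC suffix would wrongly predict alternation here too.
Therefore /z/ is basic and [d] is derived by word-final hardening (voiced fricatives become stops word-finally).
Hence 'net' is /roz/ underlyingly.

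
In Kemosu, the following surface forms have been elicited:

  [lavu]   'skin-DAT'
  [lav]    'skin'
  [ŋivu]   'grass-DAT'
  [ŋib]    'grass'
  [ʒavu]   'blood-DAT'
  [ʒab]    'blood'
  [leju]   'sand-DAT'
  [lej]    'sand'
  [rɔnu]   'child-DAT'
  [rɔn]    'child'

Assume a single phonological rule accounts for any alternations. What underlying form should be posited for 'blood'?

The stem for 'blood' ends in [v] in [ʒavu] but [b] in [ʒab].
Compare 'skin', with invariant [v] in [lavu] and [lav]: an analysis with underlying /v/ and a rule producing [b] in isolation would wrongly predict alternation here too.
The alternation reflects intervocalic spirantization: voiced stops become fricatives between vowels. /b/ is underlying.

/ʒab/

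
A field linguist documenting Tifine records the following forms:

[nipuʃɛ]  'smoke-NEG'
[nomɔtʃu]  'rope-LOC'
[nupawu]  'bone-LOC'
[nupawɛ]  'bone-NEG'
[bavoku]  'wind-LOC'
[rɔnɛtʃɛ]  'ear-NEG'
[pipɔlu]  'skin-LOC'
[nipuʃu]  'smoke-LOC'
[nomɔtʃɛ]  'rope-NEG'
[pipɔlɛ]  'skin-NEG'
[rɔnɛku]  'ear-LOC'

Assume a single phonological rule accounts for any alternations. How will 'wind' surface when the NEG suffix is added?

The root 'ear' surfaces as [rɔnɛku] and [rɔnɛtʃɛ], with a stem-final [k] ~ [tʃ] alternation.
The stem 'rope' ([nomɔtʃu], [nomɔtʃɛ]) shows [tʃ] unchanged in both environments, so [tʃ] cannot be basic with [k] derived before the LOC suffix.
The alternation reflects palatalization before a front vowel: /k/ becomes palato-alveolar [tʃ] before a front vowel. /k/ is underlying.
From [bavoku] the stem 'wind' is /bavok/; before a front vowel this yields [bavotʃɛ].

[bavotʃɛ]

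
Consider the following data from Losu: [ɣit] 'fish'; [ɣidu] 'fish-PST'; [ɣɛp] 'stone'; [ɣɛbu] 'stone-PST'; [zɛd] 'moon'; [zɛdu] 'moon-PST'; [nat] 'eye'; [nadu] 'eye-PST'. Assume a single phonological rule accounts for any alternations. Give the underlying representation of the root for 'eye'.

/nat/

In [nat] and [nadu] the final segment of 'eye' alternates: [t] ~ [d].
If /d/ were underlying and a rule turned it into [t] in isolation, 'moon' would also alternate; but it has [d] in both [zɛd] and [zɛdu].
The underlying segment must be /t/; voiceless stops become voiced between vowels, yielding [d] there.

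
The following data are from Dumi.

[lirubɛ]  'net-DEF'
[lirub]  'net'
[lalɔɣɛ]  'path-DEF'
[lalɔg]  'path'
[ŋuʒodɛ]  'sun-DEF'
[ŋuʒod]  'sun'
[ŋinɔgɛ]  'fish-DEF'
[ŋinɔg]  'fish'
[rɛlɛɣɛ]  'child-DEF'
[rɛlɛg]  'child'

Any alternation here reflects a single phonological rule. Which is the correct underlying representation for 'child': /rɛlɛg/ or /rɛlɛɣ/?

'child' shows [ɣ] ~ [g] at the end of the stem ([rɛlɛɣɛ] vs [rɛlɛg]).
The stem 'fish' ([ŋinɔgɛ], [ŋinɔg]) shows [g] unchanged in both environments, so [g] cannot be basic with [ɣ] derived before the DEF suffix.
The underlying segment must be /ɣ/; voiced fricatives become stops word-finally, yielding [g] there.

/rɛlɛɣ/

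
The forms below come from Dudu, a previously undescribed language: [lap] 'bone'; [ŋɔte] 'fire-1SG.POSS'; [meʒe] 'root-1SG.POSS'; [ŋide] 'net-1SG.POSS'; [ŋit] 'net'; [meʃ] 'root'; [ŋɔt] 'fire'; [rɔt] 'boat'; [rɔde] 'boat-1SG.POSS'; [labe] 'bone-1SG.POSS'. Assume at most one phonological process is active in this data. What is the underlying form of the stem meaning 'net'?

'net' shows [t] ~ [d] at the end of the stem ([ŋit] vs [ŋide]).
The stem 'fire' ([ŋɔt], [ŋɔte]) shows [t] unchanged in both environments, so [t] cannot be basic with [d] derived before the 1SG.POSS suffix.
So /d/ is underlying, and a rule of word-final obstruent devoicing — voiced obstruents become voiceless word-finally — gives [t].
The underlying form of 'net' is therefore /ŋid/.

/ŋid/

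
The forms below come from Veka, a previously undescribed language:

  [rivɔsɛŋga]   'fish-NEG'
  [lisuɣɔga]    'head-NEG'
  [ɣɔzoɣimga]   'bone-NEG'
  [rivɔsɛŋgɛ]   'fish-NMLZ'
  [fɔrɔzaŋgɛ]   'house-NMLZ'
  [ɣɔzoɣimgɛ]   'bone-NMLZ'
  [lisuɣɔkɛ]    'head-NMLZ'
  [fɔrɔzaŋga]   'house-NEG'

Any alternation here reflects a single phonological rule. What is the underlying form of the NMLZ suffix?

/-kɛ/

The NMLZ suffix surfaces as [-gɛ] and [-kɛ], depending on the final segment of the stem.
The NEG suffix, which begins with [g], is invariant after every stem; so [g] is not altered by any rule here.
The NMLZ suffix is therefore /-kɛ/ underlyingly, with post-nasal voicing: voiceless stops become voiced after a nasal.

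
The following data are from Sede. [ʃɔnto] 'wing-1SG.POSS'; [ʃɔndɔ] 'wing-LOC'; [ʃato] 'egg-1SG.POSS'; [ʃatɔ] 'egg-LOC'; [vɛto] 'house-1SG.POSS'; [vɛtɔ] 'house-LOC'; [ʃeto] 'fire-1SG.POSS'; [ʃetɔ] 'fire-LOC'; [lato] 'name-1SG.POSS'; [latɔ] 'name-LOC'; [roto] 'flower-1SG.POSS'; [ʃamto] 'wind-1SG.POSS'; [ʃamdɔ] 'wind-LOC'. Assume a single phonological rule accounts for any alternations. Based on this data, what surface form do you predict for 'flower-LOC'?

The LOC morpheme has two allomorphs, [-dɔ] and [-tɔ].
The 1SG.POSS suffix, which begins with [t], is invariant after every stem; so [t] is not altered by any rule here.
The LOC suffix is therefore /-dɔ/ underlyingly, with post-vocalic devoicing: voiced stops become voiceless after a vowel.
After 'flower', which ends in a vowel, the suffix surfaces as [-tɔ], giving [rotɔ].

[rotɔ]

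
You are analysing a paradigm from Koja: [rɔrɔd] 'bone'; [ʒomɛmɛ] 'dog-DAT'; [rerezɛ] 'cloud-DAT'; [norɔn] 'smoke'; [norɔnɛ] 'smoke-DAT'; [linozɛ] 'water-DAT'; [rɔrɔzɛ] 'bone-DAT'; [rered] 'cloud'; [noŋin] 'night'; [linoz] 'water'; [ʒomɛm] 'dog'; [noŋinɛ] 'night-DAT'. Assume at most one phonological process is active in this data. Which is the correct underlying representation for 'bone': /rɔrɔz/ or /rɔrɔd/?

The stem for 'bone' ends in [d] in [rɔrɔd] but [z] in [rɔrɔzɛ].
The stem 'water' ([linoz], [linozɛ]) shows [z] unchanged in both environments, so [z] cannot be basic with [d] derived in isolation.
So /d/ is underlying, and a rule of intervocalic spirantization — voiced stops become fricatives between vowels — gives [z].

/rɔrɔd/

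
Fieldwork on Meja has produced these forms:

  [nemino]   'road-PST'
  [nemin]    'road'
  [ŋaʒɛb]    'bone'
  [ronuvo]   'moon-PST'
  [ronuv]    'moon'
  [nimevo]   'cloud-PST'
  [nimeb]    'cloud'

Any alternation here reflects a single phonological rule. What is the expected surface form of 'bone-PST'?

[ŋaʒɛvo]

In [nimevo] and [nimeb] the final segment of 'cloud' alternates: [v] ~ [b].
But 'moon' keeps [v] in both environments ([ronuvo], [ronuv]), so there is no rule changing /v/ to [b] in isolation.
So /b/ is underlying, and a rule of intervocalic spirantization — voiced stops become fricatives between vowels — gives [v].
From [ŋaʒɛb] the stem 'bone' is /ŋaʒɛb/; between vowels this yields [ŋaʒɛvo].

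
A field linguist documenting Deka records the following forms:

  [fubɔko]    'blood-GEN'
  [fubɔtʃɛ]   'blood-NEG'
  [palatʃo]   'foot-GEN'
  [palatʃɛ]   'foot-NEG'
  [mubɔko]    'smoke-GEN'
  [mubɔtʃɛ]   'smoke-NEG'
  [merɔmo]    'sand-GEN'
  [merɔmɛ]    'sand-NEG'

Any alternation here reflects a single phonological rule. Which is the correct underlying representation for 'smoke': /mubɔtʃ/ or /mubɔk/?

'smoke' shows [k] ~ [tʃ] at the end of the stem ([mubɔko] vs [mubɔtʃɛ]).
The stem 'foot' ([palatʃo], [palatʃɛ]) shows [tʃ] unchanged in both environments, so [tʃ] cannot be basic with [k] derived before the GEN suffix.
So /k/ is underlying, and a rule of palatalization before a front vowel — /k/ becomes palato-alveolar [tʃ] before a front vowel — gives [tʃ].

/mubɔk/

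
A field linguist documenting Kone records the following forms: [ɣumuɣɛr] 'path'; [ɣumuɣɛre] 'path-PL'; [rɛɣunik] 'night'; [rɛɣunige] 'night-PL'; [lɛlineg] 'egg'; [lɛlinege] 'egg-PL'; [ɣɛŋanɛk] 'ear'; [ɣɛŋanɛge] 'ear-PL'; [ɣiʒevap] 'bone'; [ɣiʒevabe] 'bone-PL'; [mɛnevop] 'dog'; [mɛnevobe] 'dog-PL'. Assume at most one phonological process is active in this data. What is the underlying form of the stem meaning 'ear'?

'ear' shows [k] ~ [g] at the end of the stem ([ɣɛŋanɛk] vs [ɣɛŋanɛge]).
If /g/ were underlying and a rule turned it into [k] in isolation, 'egg' would also alternate; but it has [g] in both [lɛlineg] and [lɛlinege].
The alternation reflects intervocalic voicing: voiceless stops become voiced between vowels. /k/ is underlying.
So 'ear' = /ɣɛŋanɛk/.

/ɣɛŋanɛk/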